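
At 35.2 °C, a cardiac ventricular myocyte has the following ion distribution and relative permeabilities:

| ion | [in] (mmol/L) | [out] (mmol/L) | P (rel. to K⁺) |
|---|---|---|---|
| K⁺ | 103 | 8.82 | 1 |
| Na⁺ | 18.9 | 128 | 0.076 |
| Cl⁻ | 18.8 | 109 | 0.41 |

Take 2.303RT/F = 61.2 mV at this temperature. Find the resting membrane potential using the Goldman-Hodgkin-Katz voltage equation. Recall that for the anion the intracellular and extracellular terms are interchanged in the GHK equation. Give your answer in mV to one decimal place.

Vm = 61.2 · log₁₀[(Σ P·[cation]ₒ + Σ P·[anion]ᵢ) / (Σ P·[cation]ᵢ + Σ P·[anion]ₒ)]
Numerator = 1×8.82 + 0.076×128 + 0.41×18.8 = 26.26
Denominator = 1×103 + 0.076×18.9 + 0.41×109 = 149.1
Vm = 61.2 · log₁₀(0.17607) = 61.2 × (-0.7543) = -46.16 mV

-46.2 mV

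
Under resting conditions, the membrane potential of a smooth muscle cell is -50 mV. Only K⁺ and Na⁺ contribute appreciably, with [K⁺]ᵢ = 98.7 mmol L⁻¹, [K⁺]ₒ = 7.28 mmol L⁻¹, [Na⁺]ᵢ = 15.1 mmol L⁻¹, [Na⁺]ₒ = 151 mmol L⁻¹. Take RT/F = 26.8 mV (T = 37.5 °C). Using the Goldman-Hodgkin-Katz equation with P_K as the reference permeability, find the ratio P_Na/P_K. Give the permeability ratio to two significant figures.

Let α = P_Na/P_K. GHK: Vm = 26.8·ln[(Kₒ + α·Naₒ)/(Kᵢ + α·Naᵢ)].
e^(Vm/26.8) = e^(-50.0/26.8) = 0.15479
So 0.15479·(Kᵢ + α·Naᵢ) = Kₒ + α·Naₒ → α = (0.15479·98.7 − 7.28) / (151.0 − 0.15479·15.1)
α = (15.28 − 7.28) / (151.0 − 2.337) = 7.998/148.7 = 0.0538

0.054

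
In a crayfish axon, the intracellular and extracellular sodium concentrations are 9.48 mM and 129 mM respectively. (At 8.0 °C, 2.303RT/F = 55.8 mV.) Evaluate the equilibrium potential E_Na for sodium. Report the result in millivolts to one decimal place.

63.3 mV

E = (55.8/z) · log₁₀([Na⁺]_out/[Na⁺]_in) with z = +1.
= (55.8/1) · log₁₀(129/9.48) = 55.80 · log₁₀(13.61)
= 55.80 · (1.1338) = 63.27 mV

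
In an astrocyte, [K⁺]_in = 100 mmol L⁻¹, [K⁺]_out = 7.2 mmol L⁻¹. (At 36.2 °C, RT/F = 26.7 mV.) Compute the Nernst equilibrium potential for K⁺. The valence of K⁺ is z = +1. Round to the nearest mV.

E = (26.7/z) · ln([K⁺]_out/[K⁺]_in) with z = +1.
= (26.7/1) · ln(7.2/100) = 26.70 · ln(0.072)
= 26.70 · (-2.6311) = -70.25 mV

-70 mV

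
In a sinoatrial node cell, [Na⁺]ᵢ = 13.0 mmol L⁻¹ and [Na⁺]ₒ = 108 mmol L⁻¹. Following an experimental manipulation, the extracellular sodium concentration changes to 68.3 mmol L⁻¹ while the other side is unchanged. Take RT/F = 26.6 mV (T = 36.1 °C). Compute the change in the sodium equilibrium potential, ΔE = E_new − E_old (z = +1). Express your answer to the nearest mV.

-12 mV

E_old = (26.6/1)·ln(108/13.0) = 56.32 mV
E_new = (26.6/1)·ln(68.3/13.0) = 44.13 mV
ΔE = 44.13 − (56.32) = -12.19 mV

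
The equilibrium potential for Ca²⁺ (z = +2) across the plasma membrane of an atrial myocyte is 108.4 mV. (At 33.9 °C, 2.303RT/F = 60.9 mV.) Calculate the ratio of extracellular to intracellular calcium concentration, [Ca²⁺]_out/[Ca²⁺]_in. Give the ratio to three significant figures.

log₁₀([out]/[in]) = E·z/(60.9) = 108.4 × 2 / 60.9 = 3.5599
[out]/[in] = 10^(3.5599) = 3630

3630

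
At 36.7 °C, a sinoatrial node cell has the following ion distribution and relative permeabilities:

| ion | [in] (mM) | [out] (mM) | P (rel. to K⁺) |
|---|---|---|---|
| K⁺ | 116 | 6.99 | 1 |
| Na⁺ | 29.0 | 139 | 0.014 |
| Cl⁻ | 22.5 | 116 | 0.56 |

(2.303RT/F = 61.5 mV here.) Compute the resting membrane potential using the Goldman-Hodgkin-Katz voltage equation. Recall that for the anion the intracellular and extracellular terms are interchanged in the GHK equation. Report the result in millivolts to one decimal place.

-56.9 mV

Vm = 61.5 · log₁₀[(Σ P·[cation]ₒ + Σ P·[anion]ᵢ) / (Σ P·[cation]ᵢ + Σ P·[anion]ₒ)]
Numerator = 1×6.99 + 0.014×139 + 0.56×22.5 = 21.54
Denominator = 1×116 + 0.014×29.0 + 0.56×116 = 181.4
Vm = 61.5 · log₁₀(0.11874) = 61.5 × (-0.9254) = -56.91 mV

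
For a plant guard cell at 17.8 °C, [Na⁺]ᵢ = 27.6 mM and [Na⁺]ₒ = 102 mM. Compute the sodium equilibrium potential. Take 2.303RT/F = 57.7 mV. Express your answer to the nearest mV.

33 mV

E = (57.7/z) · log₁₀([Na⁺]_out/[Na⁺]_in) with z = +1.
= (57.7/1) · log₁₀(102/27.6) = 57.70 · log₁₀(3.696)
= 57.70 · (0.5677) = 32.76 mV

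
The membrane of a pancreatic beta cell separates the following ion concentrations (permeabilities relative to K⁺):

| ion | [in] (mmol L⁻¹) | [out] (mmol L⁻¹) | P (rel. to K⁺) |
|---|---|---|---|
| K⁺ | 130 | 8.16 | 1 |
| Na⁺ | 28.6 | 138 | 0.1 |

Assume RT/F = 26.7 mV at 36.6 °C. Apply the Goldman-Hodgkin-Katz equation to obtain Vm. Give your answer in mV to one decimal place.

Vm = 26.7 · ln[(Σ P·[cation]ₒ + Σ P·[anion]ᵢ) / (Σ P·[cation]ᵢ + Σ P·[anion]ₒ)]
Numerator = 1×8.16 + 0.1×138 = 21.96
Denominator = 1×130 + 0.1×28.6 = 132.9
Vm = 26.7 · ln(0.16529) = 26.7 × (-1.8001) = -48.06 mV

-48.1 mV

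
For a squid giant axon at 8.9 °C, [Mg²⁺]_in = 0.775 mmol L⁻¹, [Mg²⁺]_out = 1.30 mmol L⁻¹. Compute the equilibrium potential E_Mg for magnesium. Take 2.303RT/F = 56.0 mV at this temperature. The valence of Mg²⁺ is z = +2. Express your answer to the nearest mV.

6 mV

E = (56.0/z) · log₁₀([Mg²⁺]_out/[Mg²⁺]_in) with z = +2.
= (56.0/2) · log₁₀(1.30/0.775) = 28.00 · log₁₀(1.677)
= 28.00 · (0.2246) = 6.29 mV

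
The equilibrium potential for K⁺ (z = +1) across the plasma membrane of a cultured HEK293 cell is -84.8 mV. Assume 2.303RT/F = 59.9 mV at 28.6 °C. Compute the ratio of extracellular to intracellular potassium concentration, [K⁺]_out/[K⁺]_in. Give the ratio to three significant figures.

log₁₀([out]/[in]) = E·z/(59.9) = -84.8 × 1 / 59.9 = -1.4157
[out]/[in] = 10^(-1.4157) = 0.0384

0.0384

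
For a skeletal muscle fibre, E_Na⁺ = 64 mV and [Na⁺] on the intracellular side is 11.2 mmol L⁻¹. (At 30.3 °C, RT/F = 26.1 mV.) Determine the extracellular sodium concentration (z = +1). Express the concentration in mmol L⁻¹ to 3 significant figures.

Nernst: E = (26.1/1) · ln([out]/[in]), so ln([out]/[in]) = 64.0 × 1 / 26.1 = 2.4521.
[out]/[in] = e^(2.4521) = 11.61.
[out] = 11.61 × 11.2 = 130.1 mmol L⁻¹.

130 mmol L⁻¹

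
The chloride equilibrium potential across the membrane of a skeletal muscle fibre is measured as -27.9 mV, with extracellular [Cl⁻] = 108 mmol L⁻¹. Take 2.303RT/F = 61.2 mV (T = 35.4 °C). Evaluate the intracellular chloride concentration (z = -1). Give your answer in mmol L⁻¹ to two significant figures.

38 mmol L⁻¹

Nernst: E = (61.2/-1) · log₁₀([out]/[in]), so log₁₀([out]/[in]) = -27.9 × -1 / 61.2 = 0.4559.
[out]/[in] = 10^(0.4559) = 2.857.
[in] = 108 / 2.857 = 37.8 mmol L⁻¹.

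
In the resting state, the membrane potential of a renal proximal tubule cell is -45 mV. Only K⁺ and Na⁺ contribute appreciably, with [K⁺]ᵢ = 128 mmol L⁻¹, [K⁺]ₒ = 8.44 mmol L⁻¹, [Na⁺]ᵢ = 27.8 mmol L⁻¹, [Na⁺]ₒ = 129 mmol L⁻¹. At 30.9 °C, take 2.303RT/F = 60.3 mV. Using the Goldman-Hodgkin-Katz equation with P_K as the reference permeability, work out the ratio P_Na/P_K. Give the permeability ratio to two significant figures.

0.12

Let α = P_Na/P_K. GHK: Vm = 60.3·log₁₀[(Kₒ + α·Naₒ)/(Kᵢ + α·Naᵢ)].
10^(Vm/60.3) = 10^(-45.0/60.3) = 0.17936
So 0.17936·(Kᵢ + α·Naᵢ) = Kₒ + α·Naₒ → α = (0.17936·128.0 − 8.44) / (129.0 − 0.17936·27.8)
α = (22.96 − 8.44) / (129.0 − 4.986) = 14.52/124 = 0.1171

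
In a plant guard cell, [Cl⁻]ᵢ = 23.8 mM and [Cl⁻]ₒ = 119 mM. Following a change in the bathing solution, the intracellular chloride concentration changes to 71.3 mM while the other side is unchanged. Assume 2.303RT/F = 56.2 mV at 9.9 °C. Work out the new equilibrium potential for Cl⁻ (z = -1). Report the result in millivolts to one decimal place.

After the shift: [Cl⁻]_out = 119, [Cl⁻]_in = 71.3 mM.
E_new = (56.2/-1)·log₁₀(119/71.3) = -56.20 · (0.2225) = -12.50 mV

-12.5 mV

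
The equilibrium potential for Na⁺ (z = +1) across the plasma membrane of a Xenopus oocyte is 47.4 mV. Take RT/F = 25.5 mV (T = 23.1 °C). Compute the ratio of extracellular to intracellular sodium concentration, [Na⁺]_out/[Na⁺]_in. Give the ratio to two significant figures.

ln([out]/[in]) = E·z/(25.5) = 47.4 × 1 / 25.5 = 1.8588
[out]/[in] = e^(1.8588) = 6.416

6.4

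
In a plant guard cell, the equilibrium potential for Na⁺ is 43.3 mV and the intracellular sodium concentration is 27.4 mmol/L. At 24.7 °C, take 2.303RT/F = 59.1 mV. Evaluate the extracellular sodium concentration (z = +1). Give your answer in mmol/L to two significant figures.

Nernst: E = (59.1/1) · log₁₀([out]/[in]), so log₁₀([out]/[in]) = 43.3 × 1 / 59.1 = 0.7327.
[out]/[in] = 10^(0.7327) = 5.403.
[out] = 5.403 × 27.4 = 148 mmol/L.

150 mmol/L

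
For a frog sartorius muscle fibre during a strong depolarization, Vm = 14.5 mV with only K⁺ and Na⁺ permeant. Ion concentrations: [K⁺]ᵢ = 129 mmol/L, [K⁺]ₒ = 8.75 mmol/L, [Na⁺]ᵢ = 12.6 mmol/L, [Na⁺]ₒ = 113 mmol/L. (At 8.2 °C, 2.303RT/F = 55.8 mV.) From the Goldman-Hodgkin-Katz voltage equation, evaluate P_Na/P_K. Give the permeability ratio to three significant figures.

2.51

Let α = P_Na/P_K. GHK: Vm = 55.8·log₁₀[(Kₒ + α·Naₒ)/(Kᵢ + α·Naᵢ)].
10^(Vm/55.8) = 10^(14.5/55.8) = 1.8191
So 1.8191·(Kᵢ + α·Naᵢ) = Kₒ + α·Naₒ → α = (1.8191·129.0 − 8.75) / (113.0 − 1.8191·12.6)
α = (234.7 − 8.75) / (113.0 − 22.92) = 225.9/90.08 = 2.508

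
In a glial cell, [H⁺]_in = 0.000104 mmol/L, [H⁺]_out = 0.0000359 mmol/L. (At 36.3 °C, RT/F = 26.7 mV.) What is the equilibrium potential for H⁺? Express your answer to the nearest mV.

-28 mV

E = (26.7/z) · ln([H⁺]_out/[H⁺]_in) with z = +1.
= (26.7/1) · ln(0.0000359/0.000104) = 26.70 · ln(0.3452)
= 26.70 · (-1.0637) = -28.40 mV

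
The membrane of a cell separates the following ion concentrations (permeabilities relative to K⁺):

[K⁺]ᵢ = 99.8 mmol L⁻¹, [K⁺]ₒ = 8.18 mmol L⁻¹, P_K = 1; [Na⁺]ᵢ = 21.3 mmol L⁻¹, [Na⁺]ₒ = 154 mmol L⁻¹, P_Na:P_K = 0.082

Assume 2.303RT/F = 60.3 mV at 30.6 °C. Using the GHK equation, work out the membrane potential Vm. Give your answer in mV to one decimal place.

-41.5 mV

Vm = 60.3 · log₁₀[(Σ P·[cation]ₒ + Σ P·[anion]ᵢ) / (Σ P·[cation]ᵢ + Σ P·[anion]ₒ)]
Numerator = 1×8.18 + 0.082×154 = 20.81
Denominator = 1×99.8 + 0.082×21.3 = 101.5
Vm = 60.3 · log₁₀(0.20491) = 60.3 × (-0.6884) = -41.51 mV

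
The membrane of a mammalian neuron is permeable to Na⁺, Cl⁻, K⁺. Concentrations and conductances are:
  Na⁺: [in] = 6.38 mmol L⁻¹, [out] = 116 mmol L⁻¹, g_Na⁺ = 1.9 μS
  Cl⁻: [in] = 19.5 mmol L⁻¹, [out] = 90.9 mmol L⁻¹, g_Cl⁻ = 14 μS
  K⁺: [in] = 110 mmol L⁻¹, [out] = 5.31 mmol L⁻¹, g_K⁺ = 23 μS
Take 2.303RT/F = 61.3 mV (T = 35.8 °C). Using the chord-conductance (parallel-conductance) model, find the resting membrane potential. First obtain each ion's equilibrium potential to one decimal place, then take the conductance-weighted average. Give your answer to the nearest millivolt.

-59 mV

E_Na⁺ = (61.3/1)·log₁₀(116/6.38) = 77.2 mV
E_Cl⁻ = (61.3/-1)·log₁₀(90.9/19.5) = -41.0 mV
E_K⁺ = (61.3/1)·log₁₀(5.31/110) = -80.7 mV
Vm = (Σ gᵢEᵢ)/(Σ gᵢ) = (1.9·77.2 + 14·-41.0 + 23·-80.7) / (1.9 + 14 + 23)
= -2283.42 / 38.9 = -58.70 mV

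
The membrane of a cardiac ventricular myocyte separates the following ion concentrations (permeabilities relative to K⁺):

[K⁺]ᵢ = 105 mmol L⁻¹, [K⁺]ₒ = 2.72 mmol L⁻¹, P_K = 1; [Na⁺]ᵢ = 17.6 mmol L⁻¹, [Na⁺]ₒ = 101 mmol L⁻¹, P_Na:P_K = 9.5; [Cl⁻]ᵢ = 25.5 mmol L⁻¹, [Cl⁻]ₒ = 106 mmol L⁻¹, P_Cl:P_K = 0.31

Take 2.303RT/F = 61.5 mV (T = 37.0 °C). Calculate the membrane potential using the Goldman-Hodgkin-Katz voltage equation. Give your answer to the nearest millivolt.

31 mV

Vm = 61.5 · log₁₀[(Σ P·[cation]ₒ + Σ P·[anion]ᵢ) / (Σ P·[cation]ᵢ + Σ P·[anion]ₒ)]
Numerator = 1×2.72 + 9.5×101 + 0.31×25.5 = 970.1
Denominator = 1×105 + 9.5×17.6 + 0.31×106 = 305.1
Vm = 61.5 · log₁₀(3.1801) = 61.5 × (0.5024) = 30.90 mV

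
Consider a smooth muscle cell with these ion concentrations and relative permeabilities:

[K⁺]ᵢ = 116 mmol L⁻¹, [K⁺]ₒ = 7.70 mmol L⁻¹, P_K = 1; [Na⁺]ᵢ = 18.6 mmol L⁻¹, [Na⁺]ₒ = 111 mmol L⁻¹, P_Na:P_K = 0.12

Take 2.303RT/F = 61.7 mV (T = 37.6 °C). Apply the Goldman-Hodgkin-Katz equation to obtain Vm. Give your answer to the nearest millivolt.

-46 mV

Vm = 61.7 · log₁₀[(Σ P·[cation]ₒ + Σ P·[anion]ᵢ) / (Σ P·[cation]ᵢ + Σ P·[anion]ₒ)]
Numerator = 1×7.70 + 0.12×111 = 21.02
Denominator = 1×116 + 0.12×18.6 = 118.2
Vm = 61.7 · log₁₀(0.17779) = 61.7 × (-0.7501) = -46.28 mV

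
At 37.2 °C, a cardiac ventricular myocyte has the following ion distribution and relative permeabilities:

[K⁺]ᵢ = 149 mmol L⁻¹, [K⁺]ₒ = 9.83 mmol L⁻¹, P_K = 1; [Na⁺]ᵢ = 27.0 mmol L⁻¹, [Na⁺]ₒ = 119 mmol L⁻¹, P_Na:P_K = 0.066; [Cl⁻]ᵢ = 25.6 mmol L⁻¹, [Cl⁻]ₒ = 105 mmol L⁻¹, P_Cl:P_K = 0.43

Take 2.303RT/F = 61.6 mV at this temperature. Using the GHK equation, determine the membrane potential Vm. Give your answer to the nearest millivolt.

Vm = 61.6 · log₁₀[(Σ P·[cation]ₒ + Σ P·[anion]ᵢ) / (Σ P·[cation]ᵢ + Σ P·[anion]ₒ)]
Numerator = 1×9.83 + 0.066×119 + 0.43×25.6 = 28.69
Denominator = 1×149 + 0.066×27.0 + 0.43×105 = 195.9
Vm = 61.6 · log₁₀(0.14644) = 61.6 × (-0.8343) = -51.40 mV

-51 mV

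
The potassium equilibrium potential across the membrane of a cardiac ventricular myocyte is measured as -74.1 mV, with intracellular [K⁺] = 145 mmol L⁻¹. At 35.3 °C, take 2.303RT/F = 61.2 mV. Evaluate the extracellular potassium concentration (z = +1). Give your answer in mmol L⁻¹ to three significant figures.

8.92 mmol L⁻¹

Nernst: E = (61.2/1) · log₁₀([out]/[in]), so log₁₀([out]/[in]) = -74.1 × 1 / 61.2 = -1.2108.
[out]/[in] = 10^(-1.2108) = 0.06155.
[out] = 0.06155 × 145 = 8.924 mmol L⁻¹.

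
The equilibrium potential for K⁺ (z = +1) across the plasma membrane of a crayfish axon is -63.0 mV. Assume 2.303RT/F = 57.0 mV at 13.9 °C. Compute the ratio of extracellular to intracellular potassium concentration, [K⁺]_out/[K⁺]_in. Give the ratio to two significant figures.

0.078

log₁₀([out]/[in]) = E·z/(57.0) = -63.0 × 1 / 57.0 = -1.1053
[out]/[in] = 10^(-1.1053) = 0.07848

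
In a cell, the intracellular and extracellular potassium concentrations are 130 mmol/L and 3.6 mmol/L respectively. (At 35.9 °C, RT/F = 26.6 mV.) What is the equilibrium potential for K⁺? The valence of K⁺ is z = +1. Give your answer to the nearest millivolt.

E = (26.6/z) · ln([K⁺]_out/[K⁺]_in) with z = +1.
= (26.6/1) · ln(3.6/130) = 26.60 · ln(0.02769)
= 26.60 · (-3.5866) = -95.40 mV

-95 mV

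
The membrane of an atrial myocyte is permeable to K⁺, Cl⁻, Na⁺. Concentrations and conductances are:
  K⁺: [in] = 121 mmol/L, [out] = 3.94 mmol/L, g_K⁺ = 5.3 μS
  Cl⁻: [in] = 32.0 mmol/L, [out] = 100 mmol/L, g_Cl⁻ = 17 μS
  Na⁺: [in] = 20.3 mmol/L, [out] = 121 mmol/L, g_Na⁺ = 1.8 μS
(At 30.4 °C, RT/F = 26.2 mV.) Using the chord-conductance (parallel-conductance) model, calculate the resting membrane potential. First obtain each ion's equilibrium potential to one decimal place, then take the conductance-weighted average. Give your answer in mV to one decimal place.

E_K⁺ = (26.2/1)·ln(3.94/121) = -89.7 mV
E_Cl⁻ = (26.2/-1)·ln(100/32.0) = -29.9 mV
E_Na⁺ = (26.2/1)·ln(121/20.3) = 46.8 mV
Vm = (Σ gᵢEᵢ)/(Σ gᵢ) = (5.3·-89.7 + 17·-29.9 + 1.8·46.8) / (5.3 + 17 + 1.8)
= -899.47 / 24.1 = -37.32 mV

-37.3 mV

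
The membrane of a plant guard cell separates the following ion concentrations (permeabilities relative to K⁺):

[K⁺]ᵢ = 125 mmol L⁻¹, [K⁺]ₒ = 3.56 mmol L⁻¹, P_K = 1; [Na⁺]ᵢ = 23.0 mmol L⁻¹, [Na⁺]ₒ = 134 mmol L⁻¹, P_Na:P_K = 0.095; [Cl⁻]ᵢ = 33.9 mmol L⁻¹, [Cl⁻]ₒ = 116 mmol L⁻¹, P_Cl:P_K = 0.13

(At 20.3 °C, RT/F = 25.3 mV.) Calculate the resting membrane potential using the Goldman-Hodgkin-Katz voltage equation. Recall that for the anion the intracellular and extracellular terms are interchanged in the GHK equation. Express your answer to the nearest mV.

-49 mV

Vm = 25.3 · ln[(Σ P·[cation]ₒ + Σ P·[anion]ᵢ) / (Σ P·[cation]ᵢ + Σ P·[anion]ₒ)]
Numerator = 1×3.56 + 0.095×134 + 0.13×33.9 = 20.7
Denominator = 1×125 + 0.095×23.0 + 0.13×116 = 142.3
Vm = 25.3 · ln(0.14548) = 25.3 × (-1.9277) = -48.77 mV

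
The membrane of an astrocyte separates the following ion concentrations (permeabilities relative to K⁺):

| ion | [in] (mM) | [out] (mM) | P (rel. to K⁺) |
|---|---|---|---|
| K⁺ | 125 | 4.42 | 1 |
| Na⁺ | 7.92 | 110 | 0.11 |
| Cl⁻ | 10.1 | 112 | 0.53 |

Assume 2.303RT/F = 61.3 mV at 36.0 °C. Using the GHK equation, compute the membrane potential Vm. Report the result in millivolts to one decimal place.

-56.9 mV

Vm = 61.3 · log₁₀[(Σ P·[cation]ₒ + Σ P·[anion]ᵢ) / (Σ P·[cation]ᵢ + Σ P·[anion]ₒ)]
Numerator = 1×4.42 + 0.11×110 + 0.53×10.1 = 21.87
Denominator = 1×125 + 0.11×7.92 + 0.53×112 = 185.2
Vm = 61.3 · log₁₀(0.11808) = 61.3 × (-0.9278) = -56.87 mV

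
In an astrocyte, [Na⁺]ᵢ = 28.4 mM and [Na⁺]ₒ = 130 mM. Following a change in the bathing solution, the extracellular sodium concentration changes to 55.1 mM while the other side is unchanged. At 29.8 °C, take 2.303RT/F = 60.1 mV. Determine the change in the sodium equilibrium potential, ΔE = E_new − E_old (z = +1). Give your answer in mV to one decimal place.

E_old = (60.1/1)·log₁₀(130/28.4) = 39.70 mV
E_new = (60.1/1)·log₁₀(55.1/28.4) = 17.30 mV
ΔE = 17.30 − (39.70) = -22.40 mV

-22.4 mV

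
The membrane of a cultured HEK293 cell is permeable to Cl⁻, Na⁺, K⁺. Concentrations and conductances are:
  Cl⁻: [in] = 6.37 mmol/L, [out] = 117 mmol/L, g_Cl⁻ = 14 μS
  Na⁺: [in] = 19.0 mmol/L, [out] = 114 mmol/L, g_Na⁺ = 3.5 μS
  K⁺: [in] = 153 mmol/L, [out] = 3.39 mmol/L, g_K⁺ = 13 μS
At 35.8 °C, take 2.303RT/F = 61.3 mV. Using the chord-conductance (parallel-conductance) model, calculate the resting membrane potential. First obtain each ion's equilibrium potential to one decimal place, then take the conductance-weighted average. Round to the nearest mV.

-73 mV

E_Cl⁻ = (61.3/-1)·log₁₀(117/6.37) = -77.5 mV
E_Na⁺ = (61.3/1)·log₁₀(114/19.0) = 47.7 mV
E_K⁺ = (61.3/1)·log₁₀(3.39/153) = -101.4 mV
Vm = (Σ gᵢEᵢ)/(Σ gᵢ) = (14·-77.5 + 3.5·47.7 + 13·-101.4) / (14 + 3.5 + 13)
= -2236.25 / 30.5 = -73.32 mV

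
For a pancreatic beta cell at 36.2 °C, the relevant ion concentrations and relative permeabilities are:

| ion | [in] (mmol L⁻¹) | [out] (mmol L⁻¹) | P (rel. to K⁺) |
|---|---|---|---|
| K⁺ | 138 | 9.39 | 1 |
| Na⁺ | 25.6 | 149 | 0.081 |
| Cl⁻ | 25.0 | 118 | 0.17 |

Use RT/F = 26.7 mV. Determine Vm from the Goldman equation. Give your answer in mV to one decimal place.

Vm = 26.7 · ln[(Σ P·[cation]ₒ + Σ P·[anion]ᵢ) / (Σ P·[cation]ᵢ + Σ P·[anion]ₒ)]
Numerator = 1×9.39 + 0.081×149 + 0.17×25.0 = 25.71
Denominator = 1×138 + 0.081×25.6 + 0.17×118 = 160.1
Vm = 26.7 · ln(0.16055) = 26.7 × (-1.8292) = -48.84 mV

-48.8 mV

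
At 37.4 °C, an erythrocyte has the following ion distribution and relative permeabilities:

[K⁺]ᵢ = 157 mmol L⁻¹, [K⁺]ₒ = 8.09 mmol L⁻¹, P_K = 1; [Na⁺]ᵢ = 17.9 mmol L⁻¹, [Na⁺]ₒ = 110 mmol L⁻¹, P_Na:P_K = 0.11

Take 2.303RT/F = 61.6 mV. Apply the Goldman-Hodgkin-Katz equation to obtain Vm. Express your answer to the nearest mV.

-55 mV

Vm = 61.6 · log₁₀[(Σ P·[cation]ₒ + Σ P·[anion]ᵢ) / (Σ P·[cation]ᵢ + Σ P·[anion]ₒ)]
Numerator = 1×8.09 + 0.11×110 = 20.19
Denominator = 1×157 + 0.11×17.9 = 159
Vm = 61.6 · log₁₀(0.12701) = 61.6 × (-0.8962) = -55.20 mV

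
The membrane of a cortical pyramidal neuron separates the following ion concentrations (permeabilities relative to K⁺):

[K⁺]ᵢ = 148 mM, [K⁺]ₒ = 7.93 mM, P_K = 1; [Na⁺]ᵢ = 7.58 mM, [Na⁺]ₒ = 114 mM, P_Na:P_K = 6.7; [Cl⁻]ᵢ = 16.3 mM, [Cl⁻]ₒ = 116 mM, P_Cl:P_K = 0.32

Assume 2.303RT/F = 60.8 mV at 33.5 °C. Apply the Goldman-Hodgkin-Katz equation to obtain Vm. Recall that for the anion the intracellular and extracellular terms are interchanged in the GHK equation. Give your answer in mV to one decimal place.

31.5 mV

Vm = 60.8 · log₁₀[(Σ P·[cation]ₒ + Σ P·[anion]ᵢ) / (Σ P·[cation]ᵢ + Σ P·[anion]ₒ)]
Numerator = 1×7.93 + 6.7×114 + 0.32×16.3 = 776.9
Denominator = 1×148 + 6.7×7.58 + 0.32×116 = 235.9
Vm = 60.8 · log₁₀(3.2935) = 60.8 × (0.5177) = 31.47 mV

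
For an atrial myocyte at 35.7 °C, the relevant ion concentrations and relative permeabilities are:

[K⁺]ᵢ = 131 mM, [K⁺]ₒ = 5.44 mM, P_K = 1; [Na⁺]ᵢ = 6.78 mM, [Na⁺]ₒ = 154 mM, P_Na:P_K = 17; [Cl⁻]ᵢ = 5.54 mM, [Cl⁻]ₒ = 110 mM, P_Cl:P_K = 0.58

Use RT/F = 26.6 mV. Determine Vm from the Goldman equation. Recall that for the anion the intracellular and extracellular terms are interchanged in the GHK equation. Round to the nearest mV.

57 mV

Vm = 26.6 · ln[(Σ P·[cation]ₒ + Σ P·[anion]ᵢ) / (Σ P·[cation]ᵢ + Σ P·[anion]ₒ)]
Numerator = 1×5.44 + 17×154 + 0.58×5.54 = 2627
Denominator = 1×131 + 17×6.78 + 0.58×110 = 310.1
Vm = 26.6 · ln(8.4714) = 26.6 × (2.1367) = 56.84 mV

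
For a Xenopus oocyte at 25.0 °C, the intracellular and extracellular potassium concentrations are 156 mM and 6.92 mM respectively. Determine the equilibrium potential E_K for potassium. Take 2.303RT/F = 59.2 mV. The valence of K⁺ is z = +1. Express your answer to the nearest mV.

-80 mV

E = (59.2/z) · log₁₀([K⁺]_out/[K⁺]_in) with z = +1.
= (59.2/1) · log₁₀(6.92/156) = 59.20 · log₁₀(0.04436)
= 59.20 · (-1.3530) = -80.10 mV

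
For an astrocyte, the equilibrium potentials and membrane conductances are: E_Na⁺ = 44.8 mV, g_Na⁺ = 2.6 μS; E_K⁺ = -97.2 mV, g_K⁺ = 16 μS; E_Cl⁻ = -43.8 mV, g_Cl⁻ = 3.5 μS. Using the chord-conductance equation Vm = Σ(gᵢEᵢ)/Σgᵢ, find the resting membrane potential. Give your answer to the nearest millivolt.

-72 mV

Σ gᵢEᵢ = 2.6·(44.8) + 16·(-97.2) + 3.5·(-43.8) = -1592.02
Σ gᵢ = 2.6 + 16 + 3.5 = 22.1
Vm = -1592.02 / 22.1 = -72.04 mV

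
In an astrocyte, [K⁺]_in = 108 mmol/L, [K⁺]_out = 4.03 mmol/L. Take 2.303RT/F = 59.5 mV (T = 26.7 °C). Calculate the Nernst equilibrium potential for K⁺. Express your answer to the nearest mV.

E = (59.5/z) · log₁₀([K⁺]_out/[K⁺]_in) with z = +1.
= (59.5/1) · log₁₀(4.03/108) = 59.50 · log₁₀(0.03731)
= 59.50 · (-1.4281) = -84.97 mV

-85 mV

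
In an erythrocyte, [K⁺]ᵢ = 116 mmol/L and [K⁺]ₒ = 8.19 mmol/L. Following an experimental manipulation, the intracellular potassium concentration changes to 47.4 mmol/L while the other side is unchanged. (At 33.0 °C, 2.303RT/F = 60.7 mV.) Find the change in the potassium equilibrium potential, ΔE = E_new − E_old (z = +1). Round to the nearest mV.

E_old = (60.7/1)·log₁₀(8.19/116) = -69.88 mV
E_new = (60.7/1)·log₁₀(8.19/47.4) = -46.28 mV
ΔE = -46.28 − (-69.88) = 23.59 mV

24 mV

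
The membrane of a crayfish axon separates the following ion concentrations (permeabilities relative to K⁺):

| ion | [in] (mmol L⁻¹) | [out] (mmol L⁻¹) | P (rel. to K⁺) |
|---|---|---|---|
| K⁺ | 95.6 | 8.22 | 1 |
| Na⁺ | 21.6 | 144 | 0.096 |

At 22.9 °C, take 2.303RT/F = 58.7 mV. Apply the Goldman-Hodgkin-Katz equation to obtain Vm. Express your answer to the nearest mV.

-38 mV

Vm = 58.7 · log₁₀[(Σ P·[cation]ₒ + Σ P·[anion]ᵢ) / (Σ P·[cation]ᵢ + Σ P·[anion]ₒ)]
Numerator = 1×8.22 + 0.096×144 = 22.04
Denominator = 1×95.6 + 0.096×21.6 = 97.67
Vm = 58.7 · log₁₀(0.22569) = 58.7 × (-0.6465) = -37.95 mV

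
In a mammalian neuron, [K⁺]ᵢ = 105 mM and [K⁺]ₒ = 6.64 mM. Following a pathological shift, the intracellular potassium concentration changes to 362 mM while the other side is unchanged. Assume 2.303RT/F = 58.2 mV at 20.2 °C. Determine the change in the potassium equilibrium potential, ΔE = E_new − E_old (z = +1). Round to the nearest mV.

-31 mV

E_old = (58.2/1)·log₁₀(6.64/105) = -69.78 mV
E_new = (58.2/1)·log₁₀(6.64/362) = -101.07 mV
ΔE = -101.07 − (-69.78) = -31.28 mV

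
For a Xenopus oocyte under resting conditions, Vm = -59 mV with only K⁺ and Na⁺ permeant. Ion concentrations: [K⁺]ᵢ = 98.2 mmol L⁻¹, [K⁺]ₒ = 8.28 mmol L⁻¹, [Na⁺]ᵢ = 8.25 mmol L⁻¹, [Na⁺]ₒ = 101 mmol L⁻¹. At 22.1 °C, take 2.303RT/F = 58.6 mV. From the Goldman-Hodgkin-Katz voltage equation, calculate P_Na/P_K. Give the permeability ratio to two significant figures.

0.014

Let α = P_Na/P_K. GHK: Vm = 58.6·log₁₀[(Kₒ + α·Naₒ)/(Kᵢ + α·Naᵢ)].
10^(Vm/58.6) = 10^(-59.0/58.6) = 0.098441
So 0.098441·(Kᵢ + α·Naᵢ) = Kₒ + α·Naₒ → α = (0.098441·98.2 − 8.28) / (101.0 − 0.098441·8.25)
α = (9.667 − 8.28) / (101.0 − 0.8121) = 1.387/100.2 = 0.01384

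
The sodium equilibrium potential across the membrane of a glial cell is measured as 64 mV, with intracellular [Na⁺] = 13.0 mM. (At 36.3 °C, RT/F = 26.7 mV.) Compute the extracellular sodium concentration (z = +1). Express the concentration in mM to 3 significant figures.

Nernst: E = (26.7/1) · ln([out]/[in]), so ln([out]/[in]) = 64.0 × 1 / 26.7 = 2.3970.
[out]/[in] = e^(2.3970) = 10.99.
[out] = 10.99 × 13.0 = 142.9 mM.

143 mM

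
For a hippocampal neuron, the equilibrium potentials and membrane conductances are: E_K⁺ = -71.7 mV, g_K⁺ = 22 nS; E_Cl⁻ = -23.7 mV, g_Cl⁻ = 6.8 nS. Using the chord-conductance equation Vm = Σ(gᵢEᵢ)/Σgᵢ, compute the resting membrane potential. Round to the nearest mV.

Σ gᵢEᵢ = 22·(-71.7) + 6.8·(-23.7) = -1738.56
Σ gᵢ = 22 + 6.8 = 28.8
Vm = -1738.56 / 28.8 = -60.37 mV

-60 mV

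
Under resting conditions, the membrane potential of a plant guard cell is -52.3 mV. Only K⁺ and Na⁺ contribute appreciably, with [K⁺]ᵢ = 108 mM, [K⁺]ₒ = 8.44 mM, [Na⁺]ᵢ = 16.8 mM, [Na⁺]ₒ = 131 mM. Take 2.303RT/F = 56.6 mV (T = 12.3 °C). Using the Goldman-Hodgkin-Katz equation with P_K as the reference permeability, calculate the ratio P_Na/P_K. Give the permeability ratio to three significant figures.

0.0343

Let α = P_Na/P_K. GHK: Vm = 56.6·log₁₀[(Kₒ + α·Naₒ)/(Kᵢ + α·Naᵢ)].
10^(Vm/56.6) = 10^(-52.3/56.6) = 0.11912
So 0.11912·(Kᵢ + α·Naᵢ) = Kₒ + α·Naₒ → α = (0.11912·108.0 − 8.44) / (131.0 − 0.11912·16.8)
α = (12.86 − 8.44) / (131.0 − 2.001) = 4.425/129 = 0.0343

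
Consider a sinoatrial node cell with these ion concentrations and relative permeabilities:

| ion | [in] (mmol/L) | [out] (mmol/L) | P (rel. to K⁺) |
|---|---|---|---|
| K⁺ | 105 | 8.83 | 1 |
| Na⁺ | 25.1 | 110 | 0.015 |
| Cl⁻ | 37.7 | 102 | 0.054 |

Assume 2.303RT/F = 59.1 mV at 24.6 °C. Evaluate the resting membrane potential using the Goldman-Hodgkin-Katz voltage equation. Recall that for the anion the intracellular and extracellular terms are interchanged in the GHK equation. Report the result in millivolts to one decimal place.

Vm = 59.1 · log₁₀[(Σ P·[cation]ₒ + Σ P·[anion]ᵢ) / (Σ P·[cation]ᵢ + Σ P·[anion]ₒ)]
Numerator = 1×8.83 + 0.015×110 + 0.054×37.7 = 12.52
Denominator = 1×105 + 0.015×25.1 + 0.054×102 = 110.9
Vm = 59.1 · log₁₀(0.11287) = 59.1 × (-0.9474) = -55.99 mV

-56.0 mV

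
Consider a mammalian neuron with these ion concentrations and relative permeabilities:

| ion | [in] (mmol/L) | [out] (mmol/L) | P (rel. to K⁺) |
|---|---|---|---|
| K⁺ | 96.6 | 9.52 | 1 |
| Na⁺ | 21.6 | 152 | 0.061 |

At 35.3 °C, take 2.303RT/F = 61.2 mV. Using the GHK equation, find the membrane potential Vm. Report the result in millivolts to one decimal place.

-43.9 mV

Vm = 61.2 · log₁₀[(Σ P·[cation]ₒ + Σ P·[anion]ᵢ) / (Σ P·[cation]ᵢ + Σ P·[anion]ₒ)]
Numerator = 1×9.52 + 0.061×152 = 18.79
Denominator = 1×96.6 + 0.061×21.6 = 97.92
Vm = 61.2 · log₁₀(0.19192) = 61.2 × (-0.7169) = -43.87 mV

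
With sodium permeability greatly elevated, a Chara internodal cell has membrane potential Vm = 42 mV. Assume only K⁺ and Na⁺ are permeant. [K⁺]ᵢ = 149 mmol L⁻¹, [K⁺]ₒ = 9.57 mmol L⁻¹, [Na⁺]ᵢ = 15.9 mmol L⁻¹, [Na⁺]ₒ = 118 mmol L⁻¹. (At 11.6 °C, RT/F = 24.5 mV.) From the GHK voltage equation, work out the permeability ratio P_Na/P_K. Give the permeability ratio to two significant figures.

28

Let α = P_Na/P_K. GHK: Vm = 24.5·ln[(Kₒ + α·Naₒ)/(Kᵢ + α·Naᵢ)].
e^(Vm/24.5) = e^(42.0/24.5) = 5.5527
So 5.5527·(Kᵢ + α·Naᵢ) = Kₒ + α·Naₒ → α = (5.5527·149.0 − 9.57) / (118.0 − 5.5527·15.9)
α = (827.4 − 9.57) / (118.0 − 88.29) = 817.8/29.71 = 27.52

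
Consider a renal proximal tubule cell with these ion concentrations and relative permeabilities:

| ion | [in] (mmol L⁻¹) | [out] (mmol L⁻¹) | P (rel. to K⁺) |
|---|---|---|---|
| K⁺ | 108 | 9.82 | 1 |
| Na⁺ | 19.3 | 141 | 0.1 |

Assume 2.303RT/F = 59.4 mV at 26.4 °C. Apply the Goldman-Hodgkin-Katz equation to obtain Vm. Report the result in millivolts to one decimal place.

-39.3 mV

Vm = 59.4 · log₁₀[(Σ P·[cation]ₒ + Σ P·[anion]ᵢ) / (Σ P·[cation]ᵢ + Σ P·[anion]ₒ)]
Numerator = 1×9.82 + 0.1×141 = 23.92
Denominator = 1×108 + 0.1×19.3 = 109.9
Vm = 59.4 · log₁₀(0.21759) = 59.4 × (-0.6624) = -39.34 mV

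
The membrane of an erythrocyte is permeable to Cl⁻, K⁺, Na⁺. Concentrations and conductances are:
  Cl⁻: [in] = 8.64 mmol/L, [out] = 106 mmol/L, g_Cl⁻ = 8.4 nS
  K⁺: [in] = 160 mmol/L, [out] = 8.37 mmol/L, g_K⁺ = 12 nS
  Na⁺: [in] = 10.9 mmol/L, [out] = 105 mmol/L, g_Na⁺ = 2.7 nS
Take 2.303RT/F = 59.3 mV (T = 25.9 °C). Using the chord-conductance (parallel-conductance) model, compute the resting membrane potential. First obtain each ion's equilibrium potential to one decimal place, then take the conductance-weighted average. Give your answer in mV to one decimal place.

E_Cl⁻ = (59.3/-1)·log₁₀(106/8.64) = -64.6 mV
E_K⁺ = (59.3/1)·log₁₀(8.37/160) = -76.0 mV
E_Na⁺ = (59.3/1)·log₁₀(105/10.9) = 58.3 mV
Vm = (Σ gᵢEᵢ)/(Σ gᵢ) = (8.4·-64.6 + 12·-76.0 + 2.7·58.3) / (8.4 + 12 + 2.7)
= -1297.23 / 23.1 = -56.16 mV

-56.2 mV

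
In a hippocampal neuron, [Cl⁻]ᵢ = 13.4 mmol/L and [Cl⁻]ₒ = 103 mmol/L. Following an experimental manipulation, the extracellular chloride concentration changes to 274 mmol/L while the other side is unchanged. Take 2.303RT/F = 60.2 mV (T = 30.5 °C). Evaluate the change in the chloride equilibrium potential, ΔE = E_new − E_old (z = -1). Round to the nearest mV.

E_old = (60.2/-1)·log₁₀(103/13.4) = -53.32 mV
E_new = (60.2/-1)·log₁₀(274/13.4) = -78.90 mV
ΔE = -78.90 − (-53.32) = -25.58 mV

-26 mV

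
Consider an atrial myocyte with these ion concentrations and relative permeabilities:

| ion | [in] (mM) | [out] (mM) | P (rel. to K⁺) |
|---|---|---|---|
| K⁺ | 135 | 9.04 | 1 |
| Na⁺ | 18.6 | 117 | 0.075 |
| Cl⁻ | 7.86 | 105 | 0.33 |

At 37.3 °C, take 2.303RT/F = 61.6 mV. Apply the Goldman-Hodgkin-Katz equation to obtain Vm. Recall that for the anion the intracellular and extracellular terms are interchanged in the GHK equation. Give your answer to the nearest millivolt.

-57 mV

Vm = 61.6 · log₁₀[(Σ P·[cation]ₒ + Σ P·[anion]ᵢ) / (Σ P·[cation]ᵢ + Σ P·[anion]ₒ)]
Numerator = 1×9.04 + 0.075×117 + 0.33×7.86 = 20.41
Denominator = 1×135 + 0.075×18.6 + 0.33×105 = 171
Vm = 61.6 · log₁₀(0.11932) = 61.6 × (-0.9233) = -56.87 mV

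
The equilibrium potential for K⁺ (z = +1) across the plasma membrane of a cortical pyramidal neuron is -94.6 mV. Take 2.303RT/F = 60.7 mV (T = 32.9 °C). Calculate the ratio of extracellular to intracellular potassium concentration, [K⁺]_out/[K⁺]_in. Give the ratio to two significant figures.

0.028

log₁₀([out]/[in]) = E·z/(60.7) = -94.6 × 1 / 60.7 = -1.5585
[out]/[in] = 10^(-1.5585) = 0.02764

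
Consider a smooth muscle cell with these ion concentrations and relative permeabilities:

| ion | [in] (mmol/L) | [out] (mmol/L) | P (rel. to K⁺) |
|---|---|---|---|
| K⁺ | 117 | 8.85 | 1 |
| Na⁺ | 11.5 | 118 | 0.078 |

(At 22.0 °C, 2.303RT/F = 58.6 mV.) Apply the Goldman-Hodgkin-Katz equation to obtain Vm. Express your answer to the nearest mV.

-48 mV

Vm = 58.6 · log₁₀[(Σ P·[cation]ₒ + Σ P·[anion]ᵢ) / (Σ P·[cation]ᵢ + Σ P·[anion]ₒ)]
Numerator = 1×8.85 + 0.078×118 = 18.05
Denominator = 1×117 + 0.078×11.5 = 117.9
Vm = 58.6 · log₁₀(0.15313) = 58.6 × (-0.8149) = -47.75 mV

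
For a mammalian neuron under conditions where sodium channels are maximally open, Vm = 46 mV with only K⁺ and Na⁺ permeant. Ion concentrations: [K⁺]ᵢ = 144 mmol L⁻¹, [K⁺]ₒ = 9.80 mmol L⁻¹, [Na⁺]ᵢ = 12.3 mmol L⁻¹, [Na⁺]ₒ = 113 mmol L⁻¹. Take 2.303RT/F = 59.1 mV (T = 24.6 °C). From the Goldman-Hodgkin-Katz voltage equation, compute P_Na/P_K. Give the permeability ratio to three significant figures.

21.8

Let α = P_Na/P_K. GHK: Vm = 59.1·log₁₀[(Kₒ + α·Naₒ)/(Kᵢ + α·Naᵢ)].
10^(Vm/59.1) = 10^(46.0/59.1) = 6.0026
So 6.0026·(Kᵢ + α·Naᵢ) = Kₒ + α·Naₒ → α = (6.0026·144.0 − 9.8) / (113.0 − 6.0026·12.3)
α = (864.4 − 9.8) / (113.0 − 73.83) = 854.6/39.17 = 21.82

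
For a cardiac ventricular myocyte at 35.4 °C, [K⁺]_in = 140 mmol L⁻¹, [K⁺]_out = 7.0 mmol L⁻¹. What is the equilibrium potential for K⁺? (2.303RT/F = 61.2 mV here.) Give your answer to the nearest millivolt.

E = (61.2/z) · log₁₀([K⁺]_out/[K⁺]_in) with z = +1.
= (61.2/1) · log₁₀(7.0/140) = 61.20 · log₁₀(0.05)
= 61.20 · (-1.3010) = -79.62 mV

-80 mV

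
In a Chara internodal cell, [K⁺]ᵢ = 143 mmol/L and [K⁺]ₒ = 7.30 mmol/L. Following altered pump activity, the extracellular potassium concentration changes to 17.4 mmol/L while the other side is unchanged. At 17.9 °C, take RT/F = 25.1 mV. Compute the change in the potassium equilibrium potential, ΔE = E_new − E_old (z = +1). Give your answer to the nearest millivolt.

E_old = (25.1/1)·ln(7.30/143) = -74.67 mV
E_new = (25.1/1)·ln(17.4/143) = -52.87 mV
ΔE = -52.87 − (-74.67) = 21.80 mV

22 mV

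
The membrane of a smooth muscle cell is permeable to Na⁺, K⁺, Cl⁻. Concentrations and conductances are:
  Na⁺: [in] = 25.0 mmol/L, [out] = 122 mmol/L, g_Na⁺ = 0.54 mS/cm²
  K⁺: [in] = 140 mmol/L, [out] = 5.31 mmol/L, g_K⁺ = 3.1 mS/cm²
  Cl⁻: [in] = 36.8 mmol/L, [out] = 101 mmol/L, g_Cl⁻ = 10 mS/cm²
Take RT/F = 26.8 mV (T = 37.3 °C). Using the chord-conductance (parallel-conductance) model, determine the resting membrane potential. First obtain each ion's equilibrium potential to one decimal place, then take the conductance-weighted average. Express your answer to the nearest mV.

E_Na⁺ = (26.8/1)·ln(122/25.0) = 42.5 mV
E_K⁺ = (26.8/1)·ln(5.31/140) = -87.7 mV
E_Cl⁻ = (26.8/-1)·ln(101/36.8) = -27.1 mV
Vm = (Σ gᵢEᵢ)/(Σ gᵢ) = (0.54·42.5 + 3.1·-87.7 + 10·-27.1) / (0.54 + 3.1 + 10)
= -519.92 / 13.64 = -38.12 mV

-38 mV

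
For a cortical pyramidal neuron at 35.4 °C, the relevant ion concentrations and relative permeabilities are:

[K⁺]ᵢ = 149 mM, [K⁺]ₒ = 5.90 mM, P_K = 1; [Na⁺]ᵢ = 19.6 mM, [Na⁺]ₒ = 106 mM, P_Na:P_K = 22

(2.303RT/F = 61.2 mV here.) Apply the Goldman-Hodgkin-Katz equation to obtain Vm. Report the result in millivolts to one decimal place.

Vm = 61.2 · log₁₀[(Σ P·[cation]ₒ + Σ P·[anion]ᵢ) / (Σ P·[cation]ᵢ + Σ P·[anion]ₒ)]
Numerator = 1×5.90 + 22×106 = 2338
Denominator = 1×149 + 22×19.6 = 580.2
Vm = 61.2 · log₁₀(4.0295) = 61.2 × (0.6052) = 37.04 mV

37.0 mV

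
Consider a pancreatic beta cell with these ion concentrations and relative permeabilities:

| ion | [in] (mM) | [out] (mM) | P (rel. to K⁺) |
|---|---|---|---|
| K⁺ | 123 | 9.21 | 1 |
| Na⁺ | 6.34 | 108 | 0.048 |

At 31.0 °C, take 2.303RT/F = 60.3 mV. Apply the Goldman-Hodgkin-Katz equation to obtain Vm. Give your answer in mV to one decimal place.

-56.2 mV

Vm = 60.3 · log₁₀[(Σ P·[cation]ₒ + Σ P·[anion]ᵢ) / (Σ P·[cation]ᵢ + Σ P·[anion]ₒ)]
Numerator = 1×9.21 + 0.048×108 = 14.39
Denominator = 1×123 + 0.048×6.34 = 123.3
Vm = 60.3 · log₁₀(0.11674) = 60.3 × (-0.9328) = -56.25 mV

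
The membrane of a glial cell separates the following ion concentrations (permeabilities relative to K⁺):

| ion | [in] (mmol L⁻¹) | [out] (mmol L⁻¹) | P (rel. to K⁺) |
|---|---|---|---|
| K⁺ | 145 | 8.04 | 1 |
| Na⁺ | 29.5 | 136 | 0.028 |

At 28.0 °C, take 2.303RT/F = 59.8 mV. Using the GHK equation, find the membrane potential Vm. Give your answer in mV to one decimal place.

Vm = 59.8 · log₁₀[(Σ P·[cation]ₒ + Σ P·[anion]ᵢ) / (Σ P·[cation]ᵢ + Σ P·[anion]ₒ)]
Numerator = 1×8.04 + 0.028×136 = 11.85
Denominator = 1×145 + 0.028×29.5 = 145.8
Vm = 59.8 · log₁₀(0.081248) = 59.8 × (-1.0902) = -65.19 mV

-65.2 mV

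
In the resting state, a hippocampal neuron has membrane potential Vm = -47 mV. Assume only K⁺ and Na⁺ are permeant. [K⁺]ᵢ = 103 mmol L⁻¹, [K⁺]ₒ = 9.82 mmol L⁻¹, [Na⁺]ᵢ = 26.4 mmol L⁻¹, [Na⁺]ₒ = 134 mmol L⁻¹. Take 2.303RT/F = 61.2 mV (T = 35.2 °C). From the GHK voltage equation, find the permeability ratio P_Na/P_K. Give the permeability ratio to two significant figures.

0.060

Let α = P_Na/P_K. GHK: Vm = 61.2·log₁₀[(Kₒ + α·Naₒ)/(Kᵢ + α·Naᵢ)].
10^(Vm/61.2) = 10^(-47.0/61.2) = 0.17062
So 0.17062·(Kᵢ + α·Naᵢ) = Kₒ + α·Naₒ → α = (0.17062·103.0 − 9.82) / (134.0 − 0.17062·26.4)
α = (17.57 − 9.82) / (134.0 − 4.504) = 7.754/129.5 = 0.05988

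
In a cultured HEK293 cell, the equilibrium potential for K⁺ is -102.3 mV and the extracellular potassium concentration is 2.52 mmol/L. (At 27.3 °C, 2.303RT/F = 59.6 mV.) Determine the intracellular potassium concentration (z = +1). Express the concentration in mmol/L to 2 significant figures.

Nernst: E = (59.6/1) · log₁₀([out]/[in]), so log₁₀([out]/[in]) = -102.3 × 1 / 59.6 = -1.7164.
[out]/[in] = 10^(-1.7164) = 0.01921.
[in] = 2.52 / 0.01921 = 131.2 mmol/L.

130 mmol/L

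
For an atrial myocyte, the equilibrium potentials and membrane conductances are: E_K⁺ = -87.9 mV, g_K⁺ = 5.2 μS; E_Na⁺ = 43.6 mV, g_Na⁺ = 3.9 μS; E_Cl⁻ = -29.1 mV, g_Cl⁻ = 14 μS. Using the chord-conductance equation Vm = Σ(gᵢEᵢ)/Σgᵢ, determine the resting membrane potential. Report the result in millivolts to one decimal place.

Σ gᵢEᵢ = 5.2·(-87.9) + 3.9·(43.6) + 14·(-29.1) = -694.44
Σ gᵢ = 5.2 + 3.9 + 14 = 23.1
Vm = -694.44 / 23.1 = -30.06 mV

-30.1 mV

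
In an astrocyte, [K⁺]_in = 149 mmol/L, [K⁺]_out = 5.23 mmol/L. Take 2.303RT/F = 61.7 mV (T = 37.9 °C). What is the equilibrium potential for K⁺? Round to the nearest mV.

-90 mV

E = (61.7/z) · log₁₀([K⁺]_out/[K⁺]_in) with z = +1.
= (61.7/1) · log₁₀(5.23/149) = 61.70 · log₁₀(0.0351)
= 61.70 · (-1.4547) = -89.75 mV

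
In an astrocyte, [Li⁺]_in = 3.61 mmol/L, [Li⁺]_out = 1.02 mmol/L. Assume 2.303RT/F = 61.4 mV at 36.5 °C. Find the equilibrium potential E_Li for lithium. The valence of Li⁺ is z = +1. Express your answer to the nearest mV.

E = (61.4/z) · log₁₀([Li⁺]_out/[Li⁺]_in) with z = +1.
= (61.4/1) · log₁₀(1.02/3.61) = 61.40 · log₁₀(0.2825)
= 61.40 · (-0.5489) = -33.70 mV

-34 mV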